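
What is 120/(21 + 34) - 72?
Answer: -768/11 ≈ -69.818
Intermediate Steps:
120/(21 + 34) - 72 = 120/55 - 72 = (1/55)*120 - 72 = 24/11 - 72 = -768/11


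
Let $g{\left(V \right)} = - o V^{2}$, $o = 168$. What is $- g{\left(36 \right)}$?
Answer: $217728$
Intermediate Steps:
$g{\left(V \right)} = - 168 V^{2}$
$- g{\left(36 \right)} = - \left(-168\right) 36^{2} = - \left(-168\right) 1296 = \left(-1\right) \left(-217728\right) = 217728$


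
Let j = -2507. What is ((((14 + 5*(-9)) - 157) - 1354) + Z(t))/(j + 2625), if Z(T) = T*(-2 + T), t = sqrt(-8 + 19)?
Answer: -1531/118 - sqrt(11)/59 ≈ -13.031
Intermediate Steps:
t = sqrt(11) ≈ 3.3166
((((14 + 5*(-9)) - 157) - 1354) + Z(t))/(j + 2625) = ((((14 + 5*(-9)) - 157) - 1354) + sqrt(11)*(-2 + sqrt(11)))/(-2507 + 2625) = ((((14 - 45) - 157) - 1354) + sqrt(11)*(-2 + sqrt(11)))/118 = (((-31 - 157) - 1354) + sqrt(11)*(-2 + sqrt(11)))*(1/118) = ((-188 - 1354) + sqrt(11)*(-2 + sqrt(11)))*(1/118) = (-1542 + sqrt(11)*(-2 + sqrt(11)))*(1/118) = -771/59 + sqrt(11)*(-2 + sqrt(11))/118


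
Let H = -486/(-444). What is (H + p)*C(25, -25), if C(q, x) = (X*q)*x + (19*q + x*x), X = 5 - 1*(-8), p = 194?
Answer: -101419925/74 ≈ -1.3705e+6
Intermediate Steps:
H = 81/74 (H = -486*(-1/444) = 81/74 ≈ 1.0946)
X = 13 (X = 5 + 8 = 13)
C(q, x) = x**2 + 19*q + 13*q*x (C(q, x) = (13*q)*x + (19*q + x*x) = 13*q*x + (19*q + x**2) = 13*q*x + (x**2 + 19*q) = x**2 + 19*q + 13*q*x)
(H + p)*C(25, -25) = (81/74 + 194)*((-25)**2 + 19*25 + 13*25*(-25)) = 14437*(625 + 475 - 8125)/74 = (14437/74)*(-7025) = -101419925/74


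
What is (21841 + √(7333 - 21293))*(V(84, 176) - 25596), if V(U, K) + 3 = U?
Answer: -557273115 - 51030*I*√3490 ≈ -5.5727e+8 - 3.0147e+6*I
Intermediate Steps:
V(U, K) = -3 + U
(21841 + √(7333 - 21293))*(V(84, 176) - 25596) = (21841 + √(7333 - 21293))*((-3 + 84) - 25596) = (21841 + √(-13960))*(81 - 25596) = (21841 + 2*I*√3490)*(-25515) = -557273115 - 51030*I*√3490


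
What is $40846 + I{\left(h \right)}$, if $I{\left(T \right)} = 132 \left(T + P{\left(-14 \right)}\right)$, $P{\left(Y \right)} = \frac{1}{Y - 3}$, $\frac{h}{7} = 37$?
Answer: $\frac{1275446}{17} \approx 75026.0$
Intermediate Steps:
$h = 259$ ($h = 7 \cdot 37 = 259$)
$P{\left(Y \right)} = \frac{1}{-3 + Y}$
$I{\left(T \right)} = - \frac{132}{17} + 132 T$ ($I{\left(T \right)} = 132 \left(T + \frac{1}{-3 - 14}\right) = 132 \left(T + \frac{1}{-17}\right) = 132 \left(T - \frac{1}{17}\right) = 132 \left(- \frac{1}{17} + T\right) = - \frac{132}{17} + 132 T$)
$40846 + I{\left(h \right)} = 40846 + \left(- \frac{132}{17} + 132 \cdot 259\right) = 40846 + \left(- \frac{132}{17} + 34188\right) = 40846 + \frac{581064}{17} = \frac{1275446}{17}$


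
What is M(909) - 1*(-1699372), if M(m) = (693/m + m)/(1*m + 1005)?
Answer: 164256245347/96657 ≈ 1.6994e+6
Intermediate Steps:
M(m) = (m + 693/m)/(1005 + m) (M(m) = (m + 693/m)/(m + 1005) = (m + 693/m)/(1005 + m))
M(909) - 1*(-1699372) = (693 + 909²)/(909*(1005 + 909)) - 1*(-1699372) = (1/909)*(693 + 826281)/1914 + 1699372 = (1/909)*(1/1914)*826974 + 1699372 = 45943/96657 + 1699372 = 164256245347/96657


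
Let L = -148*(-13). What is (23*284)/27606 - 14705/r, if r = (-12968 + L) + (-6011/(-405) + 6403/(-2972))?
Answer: 287676402873658/183275537818089 ≈ 1.5696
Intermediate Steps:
L = 1924
r = -13277949563/1203660 (r = (-12968 + 1924) + (-6011/(-405) + 6403/(-2972)) = -11044 + (-6011*(-1/405) + 6403*(-1/2972)) = -11044 + (6011/405 - 6403/2972) = -11044 + 15271477/1203660 = -13277949563/1203660 ≈ -11031.)
(23*284)/27606 - 14705/r = (23*284)/27606 - 14705/(-13277949563/1203660) = 6532*(1/27606) - 14705*(-1203660/13277949563) = 3266/13803 + 17699820300/13277949563 = 287676402873658/183275537818089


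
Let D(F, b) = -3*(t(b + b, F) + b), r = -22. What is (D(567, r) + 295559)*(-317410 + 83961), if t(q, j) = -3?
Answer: -69015461666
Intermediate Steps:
D(F, b) = 9 - 3*b (D(F, b) = -3*(-3 + b) = 9 - 3*b)
(D(567, r) + 295559)*(-317410 + 83961) = ((9 - 3*(-22)) + 295559)*(-317410 + 83961) = ((9 + 66) + 295559)*(-233449) = (75 + 295559)*(-233449) = 295634*(-233449) = -69015461666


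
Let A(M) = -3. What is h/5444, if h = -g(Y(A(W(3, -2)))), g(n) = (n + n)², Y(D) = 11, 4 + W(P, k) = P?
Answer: -121/1361 ≈ -0.088905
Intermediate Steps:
W(P, k) = -4 + P
g(n) = 4*n² (g(n) = (2*n)² = 4*n²)
h = -484 (h = -4*11² = -4*121 = -1*484 = -484)
h/5444 = -484/5444 = -484*1/5444 = -121/1361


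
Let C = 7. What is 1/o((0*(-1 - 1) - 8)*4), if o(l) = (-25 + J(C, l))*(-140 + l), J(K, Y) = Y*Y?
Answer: -1/171828 ≈ -5.8198e-6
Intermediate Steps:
J(K, Y) = Y²
o(l) = (-140 + l)*(-25 + l²) (o(l) = (-25 + l²)*(-140 + l) = (-140 + l)*(-25 + l²))
1/o((0*(-1 - 1) - 8)*4) = 1/(3500 + ((0*(-1 - 1) - 8)*4)³ - 140*16*(0*(-1 - 1) - 8)² - 25*(0*(-1 - 1) - 8)*4) = 1/(3500 + ((0*(-2) - 8)*4)³ - 140*16*(0*(-2) - 8)² - 25*(0*(-2) - 8)*4) = 1/(3500 + ((0 - 8)*4)³ - 140*16*(0 - 8)² - 25*(0 - 8)*4) = 1/(3500 + (-8*4)³ - 140*(-8*4)² - (-200)*4) = 1/(3500 + (-32)³ - 140*(-32)² - 25*(-32)) = 1/(3500 - 32768 - 140*1024 + 800) = 1/(3500 - 32768 - 143360 + 800) = 1/(-171828) = -1/171828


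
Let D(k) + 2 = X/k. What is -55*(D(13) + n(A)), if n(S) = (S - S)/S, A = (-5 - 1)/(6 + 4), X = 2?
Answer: 1320/13 ≈ 101.54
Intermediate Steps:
D(k) = -2 + 2/k
A = -⅗ (A = -6/10 = -6*⅒ = -⅗ ≈ -0.60000)
n(S) = 0 (n(S) = 0/S = 0)
-55*(D(13) + n(A)) = -55*((-2 + 2/13) + 0) = -55*(-24/13 + 0) = -55*(-24/13) = 1320/13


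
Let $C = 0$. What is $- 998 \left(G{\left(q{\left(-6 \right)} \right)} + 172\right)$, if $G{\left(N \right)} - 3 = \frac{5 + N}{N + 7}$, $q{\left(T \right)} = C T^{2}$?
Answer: $- \frac{1227540}{7} \approx -1.7536 \cdot 10^{5}$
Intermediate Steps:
$q{\left(T \right)} = 0$ ($q{\left(T \right)} = 0 T^{2} = 0$)
$G{\left(N \right)} = 3 + \frac{5 + N}{7 + N}$ ($G{\left(N \right)} = 3 + \frac{5 + N}{N + 7} = 3 + \frac{5 + N}{7 + N}$)
$- 998 \left(G{\left(q{\left(-6 \right)} \right)} + 172\right) = - 998 \left(\frac{2 \left(13 + 2 \cdot 0\right)}{7 + 0} + 172\right) = - 998 \left(\frac{2 \left(13 + 0\right)}{7} + 172\right) = - 998 \left(2 \cdot \frac{1}{7} \cdot 13 + 172\right) = - 998 \left(\frac{26}{7} + 172\right) = \left(-998\right) \frac{1230}{7} = - \frac{1227540}{7}$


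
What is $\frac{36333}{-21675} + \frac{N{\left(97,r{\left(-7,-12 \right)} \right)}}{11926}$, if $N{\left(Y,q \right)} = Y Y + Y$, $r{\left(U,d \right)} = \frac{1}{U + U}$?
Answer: $- \frac{37877468}{43082675} \approx -0.87918$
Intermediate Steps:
$r{\left(U,d \right)} = \frac{1}{2 U}$
$N{\left(Y,q \right)} = Y + Y^{2}$ ($N{\left(Y,q \right)} = Y^{2} + Y = Y + Y^{2}$)
$\frac{36333}{-21675} + \frac{N{\left(97,r{\left(-7,-12 \right)} \right)}}{11926} = \frac{36333}{-21675} + \frac{97 \left(1 + 97\right)}{11926} = 36333 \left(- \frac{1}{21675}\right) + 97 \cdot 98 \cdot \frac{1}{11926} = - \frac{12111}{7225} + 9506 \cdot \frac{1}{11926} = - \frac{12111}{7225} + \frac{4753}{5963} = - \frac{37877468}{43082675}$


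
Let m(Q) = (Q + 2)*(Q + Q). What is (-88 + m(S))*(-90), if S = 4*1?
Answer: 3600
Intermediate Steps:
S = 4
m(Q) = 2*Q*(2 + Q) (m(Q) = (2 + Q)*(2*Q) = 2*Q*(2 + Q))
(-88 + m(S))*(-90) = (-88 + 2*4*(2 + 4))*(-90) = (-88 + 2*4*6)*(-90) = (-88 + 48)*(-90) = -40*(-90) = 3600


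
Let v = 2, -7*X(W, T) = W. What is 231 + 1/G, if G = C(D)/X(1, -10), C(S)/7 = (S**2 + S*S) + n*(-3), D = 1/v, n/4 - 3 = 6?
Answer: 2433587/10535 ≈ 231.00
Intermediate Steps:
n = 36 (n = 12 + 4*6 = 12 + 24 = 36)
X(W, T) = -W/7
D = 1/2 ≈ 0.50000
C(S) = -756 + 14*S**2 (C(S) = 7*((S**2 + S*S) + 36*(-3)) = 7*((S**2 + S**2) - 108) = 7*(2*S**2 - 108) = 7*(-108 + 2*S**2) = -756 + 14*S**2)
G = 10535/2 (G = (-756 + 14*(1/2)**2)/((-1/7*1)) = (-756 + 14*(1/4))/(-1/7) = (-756 + 7/2)*(-7) = -1505/2*(-7) = 10535/2 ≈ 5267.5)
231 + 1/G = 231 + 1/(10535/2) = 231 + 2/10535 = 2433587/10535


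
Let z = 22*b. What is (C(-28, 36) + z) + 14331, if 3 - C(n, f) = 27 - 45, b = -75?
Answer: 12702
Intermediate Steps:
C(n, f) = 21 (C(n, f) = 3 - (27 - 45) = 3 - 1*(-18) = 3 + 18 = 21)
z = -1650 (z = 22*(-75) = -1650)
(C(-28, 36) + z) + 14331 = (21 - 1650) + 14331 = -1629 + 14331 = 12702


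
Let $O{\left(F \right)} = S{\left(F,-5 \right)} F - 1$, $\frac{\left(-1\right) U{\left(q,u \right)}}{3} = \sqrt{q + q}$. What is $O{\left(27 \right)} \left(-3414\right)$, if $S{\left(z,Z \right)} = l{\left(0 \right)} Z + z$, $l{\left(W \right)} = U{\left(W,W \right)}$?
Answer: $-2485392$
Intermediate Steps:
$U{\left(q,u \right)} = - 3 \sqrt{2} \sqrt{q}$ ($U{\left(q,u \right)} = - 3 \sqrt{q + q} = - 3 \sqrt{2 q} = - 3 \sqrt{2} \sqrt{q}$)
$l{\left(W \right)} = - 3 \sqrt{2} \sqrt{W}$
$S{\left(z,Z \right)} = z$ ($S{\left(z,Z \right)} = - 3 \sqrt{2} \sqrt{0} Z + z = \left(-3\right) \sqrt{2} \cdot 0 Z + z = 0 Z + z = 0 + z = z$)
$O{\left(F \right)} = -1 + F^{2}$ ($O{\left(F \right)} = F F - 1 = F^{2} - 1 = -1 + F^{2}$)
$O{\left(27 \right)} \left(-3414\right) = \left(-1 + 27^{2}\right) \left(-3414\right) = \left(-1 + 729\right) \left(-3414\right) = 728 \left(-3414\right) = -2485392$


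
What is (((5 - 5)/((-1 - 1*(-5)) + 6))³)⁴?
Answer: 0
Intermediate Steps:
(((5 - 5)/((-1 - 1*(-5)) + 6))³)⁴ = ((0/((-1 + 5) + 6))³)⁴ = ((0/(4 + 6))³)⁴ = ((0/10)³)⁴ = ((0*(⅒))³)⁴ = (0³)⁴ = 0⁴ = 0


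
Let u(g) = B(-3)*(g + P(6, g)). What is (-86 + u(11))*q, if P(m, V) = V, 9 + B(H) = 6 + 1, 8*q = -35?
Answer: 2275/4 ≈ 568.75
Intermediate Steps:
q = -35/8 (q = (1/8)*(-35) = -35/8 ≈ -4.3750)
B(H) = -2 (B(H) = -9 + (6 + 1) = -9 + 7 = -2)
u(g) = -4*g (u(g) = -2*(g + g) = -4*g)
(-86 + u(11))*q = (-86 - 4*11)*(-35/8) = (-86 - 44)*(-35/8) = -130*(-35/8) = 2275/4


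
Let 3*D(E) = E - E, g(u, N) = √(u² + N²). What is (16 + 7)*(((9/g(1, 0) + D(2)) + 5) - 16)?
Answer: -46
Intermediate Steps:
g(u, N) = √(N² + u²)
D(E) = 0 (D(E) = (E - E)/3 = (⅓)*0 = 0)
(16 + 7)*(((9/g(1, 0) + D(2)) + 5) - 16) = (16 + 7)*(((9/(√(0² + 1²)) + 0) + 5) - 16) = 23*(((9/(√(0 + 1)) + 0) + 5) - 16) = 23*(((9/(√1) + 0) + 5) - 16) = 23*(((9/1 + 0) + 5) - 16) = 23*(((9*1 + 0) + 5) - 16) = 23*(((9 + 0) + 5) - 16) = 23*((9 + 5) - 16) = 23*(14 - 16) = 23*(-2) = -46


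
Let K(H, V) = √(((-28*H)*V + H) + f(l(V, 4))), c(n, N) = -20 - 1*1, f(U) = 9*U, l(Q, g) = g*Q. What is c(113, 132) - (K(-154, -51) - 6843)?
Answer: 6822 - I*√221902 ≈ 6822.0 - 471.06*I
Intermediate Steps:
l(Q, g) = Q*g
c(n, N) = -21 (c(n, N) = -20 - 1 = -21)
K(H, V) = √(H + 36*V - 28*H*V) (K(H, V) = √(((-28*H)*V + H) + 9*(V*4)) = √((-28*H*V + H) + 9*(4*V)) = √((H - 28*H*V) + 36*V) = √(H + 36*V - 28*H*V))
c(113, 132) - (K(-154, -51) - 6843) = -21 - (√(-154 + 36*(-51) - 28*(-154)*(-51)) - 6843) = -21 - (√(-154 - 1836 - 219912) - 6843) = -21 - (√(-221902) - 6843) = -21 - (I*√221902 - 6843) = -21 - (-6843 + I*√221902) = -21 + (6843 - I*√221902) = 6822 - I*√221902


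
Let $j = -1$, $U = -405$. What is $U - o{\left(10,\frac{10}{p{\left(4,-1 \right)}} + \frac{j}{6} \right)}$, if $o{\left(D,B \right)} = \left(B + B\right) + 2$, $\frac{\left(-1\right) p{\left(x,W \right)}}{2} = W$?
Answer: $- \frac{1250}{3} \approx -416.67$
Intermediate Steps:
$p{\left(x,W \right)} = - 2 W$
$o{\left(D,B \right)} = 2 + 2 B$ ($o{\left(D,B \right)} = 2 B + 2 = 2 + 2 B$)
$U - o{\left(10,\frac{10}{p{\left(4,-1 \right)}} + \frac{j}{6} \right)} = -405 - \left(2 + 2 \left(\frac{10}{\left(-2\right) \left(-1\right)} - \frac{1}{6}\right)\right) = -405 - \left(2 + 2 \left(\frac{10}{2} - \frac{1}{6}\right)\right) = -405 - \left(2 + 2 \left(10 \cdot \frac{1}{2} - \frac{1}{6}\right)\right) = -405 - \left(2 + 2 \left(5 - \frac{1}{6}\right)\right) = -405 - \left(2 + 2 \cdot \frac{29}{6}\right) = -405 - \left(2 + \frac{29}{3}\right) = -405 - \frac{35}{3} = - \frac{1250}{3}$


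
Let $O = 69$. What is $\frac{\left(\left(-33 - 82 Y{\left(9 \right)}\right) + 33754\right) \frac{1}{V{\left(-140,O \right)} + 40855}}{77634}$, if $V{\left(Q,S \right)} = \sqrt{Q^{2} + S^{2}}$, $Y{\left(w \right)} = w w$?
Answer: $\frac{1106312545}{129579426752976} - \frac{27079 \sqrt{24361}}{129579426752976} \approx 8.5051 \cdot 10^{-6}$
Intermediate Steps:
$Y{\left(w \right)} = w^{2}$
$\frac{\left(\left(-33 - 82 Y{\left(9 \right)}\right) + 33754\right) \frac{1}{V{\left(-140,O \right)} + 40855}}{77634} = \frac{\left(\left(-33 - 82 \cdot 9^{2}\right) + 33754\right) \frac{1}{\sqrt{\left(-140\right)^{2} + 69^{2}} + 40855}}{77634} = \frac{\left(-33 - 6642\right) + 33754}{\sqrt{19600 + 4761} + 40855} \cdot \frac{1}{77634} = \frac{\left(-33 - 6642\right) + 33754}{\sqrt{24361} + 40855} \cdot \frac{1}{77634} = \frac{-6675 + 33754}{40855 + \sqrt{24361}} \cdot \frac{1}{77634} = \frac{27079}{40855 + \sqrt{24361}} \cdot \frac{1}{77634} = \frac{27079}{77634 \left(40855 + \sqrt{24361}\right)}$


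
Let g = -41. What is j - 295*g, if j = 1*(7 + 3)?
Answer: 12105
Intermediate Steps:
j = 10 (j = 1*10 = 10)
j - 295*g = 10 - 295*(-41) = 10 + 12095 = 12105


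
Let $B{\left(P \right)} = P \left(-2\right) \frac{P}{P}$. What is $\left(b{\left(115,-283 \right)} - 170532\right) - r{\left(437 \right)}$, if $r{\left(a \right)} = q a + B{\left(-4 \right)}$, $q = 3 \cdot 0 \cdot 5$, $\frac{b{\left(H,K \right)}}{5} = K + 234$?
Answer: $-170785$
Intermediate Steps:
$b{\left(H,K \right)} = 1170 + 5 K$ ($b{\left(H,K \right)} = 5 \left(K + 234\right) = 5 \left(234 + K\right) = 1170 + 5 K$)
$B{\left(P \right)} = - 2 P$ ($B{\left(P \right)} = - 2 P 1 = - 2 P$)
$q = 0$ ($q = 0 \cdot 5 = 0$)
$r{\left(a \right)} = 8$ ($r{\left(a \right)} = 0 a - -8 = 0 + 8 = 8$)
$\left(b{\left(115,-283 \right)} - 170532\right) - r{\left(437 \right)} = \left(\left(1170 + 5 \left(-283\right)\right) - 170532\right) - 8 = \left(\left(1170 - 1415\right) - 170532\right) - 8 = \left(-245 - 170532\right) - 8 = -170777 - 8 = -170785$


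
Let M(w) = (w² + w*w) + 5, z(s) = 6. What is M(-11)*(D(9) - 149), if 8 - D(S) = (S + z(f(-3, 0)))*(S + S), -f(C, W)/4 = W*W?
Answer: -101517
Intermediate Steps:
f(C, W) = -4*W² (f(C, W) = -4*W*W = -4*W²)
M(w) = 5 + 2*w² (M(w) = (w² + w²) + 5 = 2*w² + 5 = 5 + 2*w²)
D(S) = 8 - 2*S*(6 + S) (D(S) = 8 - (S + 6)*(S + S) = 8 - (6 + S)*2*S = 8 - 2*S*(6 + S))
M(-11)*(D(9) - 149) = (5 + 2*(-11)²)*((8 - 12*9 - 2*9²) - 149) = (5 + 2*121)*((8 - 108 - 2*81) - 149) = (5 + 242)*((8 - 108 - 162) - 149) = 247*(-262 - 149) = 247*(-411) = -101517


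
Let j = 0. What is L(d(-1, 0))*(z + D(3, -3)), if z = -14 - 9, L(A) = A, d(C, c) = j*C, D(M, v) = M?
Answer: 0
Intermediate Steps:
d(C, c) = 0 (d(C, c) = 0*C = 0)
z = -23
L(d(-1, 0))*(z + D(3, -3)) = 0*(-23 + 3) = 0*(-20) = 0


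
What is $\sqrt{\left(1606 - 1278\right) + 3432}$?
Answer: $4 \sqrt{235} \approx 61.319$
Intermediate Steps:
$\sqrt{\left(1606 - 1278\right) + 3432} = \sqrt{328 + 3432} = \sqrt{3760} = 4 \sqrt{235}$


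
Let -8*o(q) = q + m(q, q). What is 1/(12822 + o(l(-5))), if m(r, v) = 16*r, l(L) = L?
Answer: 8/102661 ≈ 7.7926e-5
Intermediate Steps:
o(q) = -17*q/8 (o(q) = -(q + 16*q)/8 = -17*q/8)
1/(12822 + o(l(-5))) = 1/(12822 - 17/8*(-5)) = 1/(12822 + 85/8) = 1/(102661/8) = 8/102661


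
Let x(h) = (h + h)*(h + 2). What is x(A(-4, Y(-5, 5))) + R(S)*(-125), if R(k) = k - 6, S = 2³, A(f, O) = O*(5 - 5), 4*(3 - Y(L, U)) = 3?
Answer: -250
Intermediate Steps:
Y(L, U) = 9/4 (Y(L, U) = 3 - ¼*3 = 3 - ¾ = 9/4)
A(f, O) = 0 (A(f, O) = O*0 = 0)
x(h) = 2*h*(2 + h) (x(h) = (2*h)*(2 + h) = 2*h*(2 + h))
S = 8
R(k) = -6 + k
x(A(-4, Y(-5, 5))) + R(S)*(-125) = 2*0*(2 + 0) + (-6 + 8)*(-125) = 2*0*2 + 2*(-125) = 0 - 250 = -250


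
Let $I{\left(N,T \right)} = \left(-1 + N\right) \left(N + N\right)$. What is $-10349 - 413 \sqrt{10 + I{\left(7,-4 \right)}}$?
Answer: $-10349 - 413 \sqrt{94} \approx -14353.0$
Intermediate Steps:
$I{\left(N,T \right)} = 2 N \left(-1 + N\right)$ ($I{\left(N,T \right)} = \left(-1 + N\right) 2 N = 2 N \left(-1 + N\right)$)
$-10349 - 413 \sqrt{10 + I{\left(7,-4 \right)}} = -10349 - 413 \sqrt{10 + 2 \cdot 7 \left(-1 + 7\right)} = -10349 - 413 \sqrt{10 + 2 \cdot 7 \cdot 6} = -10349 - 413 \sqrt{10 + 84} = -10349 - 413 \sqrt{94}$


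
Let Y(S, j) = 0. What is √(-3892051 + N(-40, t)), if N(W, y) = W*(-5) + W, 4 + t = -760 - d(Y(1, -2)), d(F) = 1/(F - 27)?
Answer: I*√3891891 ≈ 1972.8*I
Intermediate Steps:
d(F) = 1/(-27 + F)
t = -20627/27 (t = -4 + (-760 - 1/(-27 + 0)) = -4 + (-760 - 1/(-27)) = -4 + (-760 - 1*(-1/27)) = -4 + (-760 + 1/27) = -4 - 20519/27 = -20627/27 ≈ -763.96)
N(W, y) = -4*W (N(W, y) = -5*W + W = -4*W)
√(-3892051 + N(-40, t)) = √(-3892051 - 4*(-40)) = √(-3892051 + 160) = √(-3891891) = I*√3891891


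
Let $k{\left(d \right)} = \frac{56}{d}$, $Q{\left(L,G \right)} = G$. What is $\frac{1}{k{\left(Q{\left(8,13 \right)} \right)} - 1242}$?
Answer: $- \frac{13}{16090} \approx -0.00080795$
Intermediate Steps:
$\frac{1}{k{\left(Q{\left(8,13 \right)} \right)} - 1242} = \frac{1}{\frac{56}{13} - 1242} = \frac{1}{- \frac{16090}{13}} = - \frac{13}{16090}$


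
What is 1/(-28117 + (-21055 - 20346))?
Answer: -1/69518 ≈ -1.4385e-5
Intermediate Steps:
1/(-28117 + (-21055 - 20346)) = 1/(-28117 - 41401) = 1/(-69518) = -1/69518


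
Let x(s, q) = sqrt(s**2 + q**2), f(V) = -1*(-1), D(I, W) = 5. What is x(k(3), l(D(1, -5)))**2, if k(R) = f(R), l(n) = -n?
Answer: 26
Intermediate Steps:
f(V) = 1
k(R) = 1
x(s, q) = sqrt(q**2 + s**2)
x(k(3), l(D(1, -5)))**2 = (sqrt((-1*5)**2 + 1**2))**2 = (sqrt((-5)**2 + 1))**2 = (sqrt(25 + 1))**2 = (sqrt(26))**2 = 26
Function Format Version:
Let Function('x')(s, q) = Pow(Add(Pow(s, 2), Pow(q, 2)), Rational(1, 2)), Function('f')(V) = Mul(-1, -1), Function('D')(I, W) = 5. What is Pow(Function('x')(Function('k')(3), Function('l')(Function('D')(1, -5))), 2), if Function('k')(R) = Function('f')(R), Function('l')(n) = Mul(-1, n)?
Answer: 26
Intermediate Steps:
Function('f')(V) = 1
Function('k')(R) = 1
Function('x')(s, q) = Pow(Add(Pow(q, 2), Pow(s, 2)), Rational(1, 2))
Pow(Function('x')(Function('k')(3), Function('l')(Function('D')(1, -5))), 2) = Pow(Pow(Add(Pow(Mul(-1, 5), 2), Pow(1, 2)), Rational(1, 2)), 2) = Pow(Pow(Add(Pow(-5, 2), 1), Rational(1, 2)), 2) = Pow(Pow(Add(25, 1), Rational(1, 2)), 2) = Pow(Pow(26, Rational(1, 2)), 2) = 26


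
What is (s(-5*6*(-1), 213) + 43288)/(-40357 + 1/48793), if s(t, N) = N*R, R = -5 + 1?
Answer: -517644937/492284775 ≈ -1.0515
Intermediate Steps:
R = -4
s(t, N) = -4*N (s(t, N) = N*(-4) = -4*N)
(s(-5*6*(-1), 213) + 43288)/(-40357 + 1/48793) = (-4*213 + 43288)/(-40357 + 1/48793) = (-852 + 43288)/(-40357 + 1/48793) = 42436/(-1969139100/48793) = 42436*(-48793/1969139100) = -517644937/492284775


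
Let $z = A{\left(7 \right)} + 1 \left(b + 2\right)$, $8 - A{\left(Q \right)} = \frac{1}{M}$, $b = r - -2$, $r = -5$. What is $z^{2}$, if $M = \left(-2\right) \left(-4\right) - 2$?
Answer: $\frac{1681}{36} \approx 46.694$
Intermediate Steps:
$b = -3$ ($b = -5 - -2 = -5 + 2 = -3$)
$M = 6$ ($M = 8 - 2 = 6$)
$A{\left(Q \right)} = \frac{47}{6}$ ($A{\left(Q \right)} = 8 - \frac{1}{6} = \frac{47}{6}$)
$z = \frac{41}{6}$ ($z = \frac{47}{6} + 1 \left(-3 + 2\right) = \frac{47}{6} + 1 \left(-1\right) = \frac{47}{6} - 1 = \frac{41}{6} \approx 6.8333$)
$z^{2} = \left(\frac{41}{6}\right)^{2} = \frac{1681}{36}$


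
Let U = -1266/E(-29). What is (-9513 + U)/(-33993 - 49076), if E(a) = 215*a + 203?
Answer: 28690575/250536104 ≈ 0.11452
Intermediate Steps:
E(a) = 203 + 215*a
U = 633/3016 (U = -1266/(203 + 215*(-29)) = -1266/(203 - 6235) = -1266/(-6032) = -1266*(-1/6032) = 633/3016 ≈ 0.20988)
(-9513 + U)/(-33993 - 49076) = (-9513 + 633/3016)/(-33993 - 49076) = -28690575/3016/(-83069) = -28690575/3016*(-1/83069) = 28690575/250536104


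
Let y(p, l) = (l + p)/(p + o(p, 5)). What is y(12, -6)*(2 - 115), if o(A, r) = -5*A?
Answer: 113/8 ≈ 14.125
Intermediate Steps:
y(p, l) = -(l + p)/(4*p) (y(p, l) = (l + p)/(p - 5*p) = (l + p)/((-4*p)) = (l + p)*(-1/(4*p)) = -(l + p)/(4*p))
y(12, -6)*(2 - 115) = ((¼)*(-1*(-6) - 1*12)/12)*(2 - 115) = ((¼)*(1/12)*(6 - 12))*(-113) = ((¼)*(1/12)*(-6))*(-113) = -⅛*(-113) = 113/8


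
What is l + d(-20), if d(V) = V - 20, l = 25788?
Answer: 25748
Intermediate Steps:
d(V) = -20 + V
l + d(-20) = 25788 + (-20 - 20) = 25788 - 40 = 25748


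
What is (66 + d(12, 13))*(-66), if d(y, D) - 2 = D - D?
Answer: -4488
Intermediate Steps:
d(y, D) = 2 (d(y, D) = 2 + (D - D) = 2 + 0 = 2)
(66 + d(12, 13))*(-66) = (66 + 2)*(-66) = 68*(-66) = -4488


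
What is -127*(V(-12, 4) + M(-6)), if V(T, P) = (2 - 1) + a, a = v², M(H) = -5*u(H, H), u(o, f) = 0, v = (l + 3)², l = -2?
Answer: -254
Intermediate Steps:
v = 1 (v = (-2 + 3)² = 1² = 1)
M(H) = 0 (M(H) = -5*0 = 0)
a = 1 (a = 1² = 1)
V(T, P) = 2 (V(T, P) = (2 - 1) + 1 = 1 + 1 = 2)
-127*(V(-12, 4) + M(-6)) = -127*(2 + 0) = -127*2 = -254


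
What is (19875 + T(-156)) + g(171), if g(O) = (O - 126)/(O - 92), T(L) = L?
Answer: 1557846/79 ≈ 19720.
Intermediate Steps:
g(O) = (-126 + O)/(-92 + O)
(19875 + T(-156)) + g(171) = (19875 - 156) + (-126 + 171)/(-92 + 171) = 19719 + 45/79 = 1557846/79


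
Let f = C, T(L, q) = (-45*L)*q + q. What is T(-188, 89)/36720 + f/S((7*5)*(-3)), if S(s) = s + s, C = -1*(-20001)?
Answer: -19210021/257040 ≈ -74.735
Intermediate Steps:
C = 20001
T(L, q) = q - 45*L*q (T(L, q) = -45*L*q + q = q - 45*L*q)
f = 20001
S(s) = 2*s
T(-188, 89)/36720 + f/S((7*5)*(-3)) = (89*(1 - 45*(-188)))/36720 + 20001/((2*((7*5)*(-3)))) = (89*(1 + 8460))*(1/36720) + 20001/((2*(35*(-3)))) = (89*8461)*(1/36720) + 20001/((2*(-105))) = 753029*(1/36720) + 20001/(-210) = 753029/36720 + 20001*(-1/210) = 753029/36720 - 6667/70 = -19210021/257040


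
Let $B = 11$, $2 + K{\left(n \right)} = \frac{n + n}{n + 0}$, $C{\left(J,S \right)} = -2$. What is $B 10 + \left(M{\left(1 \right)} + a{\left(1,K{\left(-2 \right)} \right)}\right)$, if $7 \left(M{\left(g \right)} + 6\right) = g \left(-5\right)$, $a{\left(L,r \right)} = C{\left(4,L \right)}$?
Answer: $\frac{709}{7} \approx 101.29$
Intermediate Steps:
$K{\left(n \right)} = 0$ ($K{\left(n \right)} = -2 + \frac{n + n}{n + 0} = -2 + \frac{2 n}{n} = -2 + 2 = 0$)
$a{\left(L,r \right)} = -2$
$M{\left(g \right)} = -6 - \frac{5 g}{7}$ ($M{\left(g \right)} = -6 + \frac{g \left(-5\right)}{7} = -6 + \frac{\left(-5\right) g}{7} = -6 - \frac{5 g}{7}$)
$B 10 + \left(M{\left(1 \right)} + a{\left(1,K{\left(-2 \right)} \right)}\right) = 11 \cdot 10 - \frac{61}{7} = 110 - \frac{61}{7} = \frac{709}{7}$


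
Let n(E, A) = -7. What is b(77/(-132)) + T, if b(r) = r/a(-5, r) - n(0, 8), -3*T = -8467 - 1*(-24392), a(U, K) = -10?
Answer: -212051/40 ≈ -5301.3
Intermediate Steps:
T = -15925/3 (T = -(-8467 - 1*(-24392))/3 = -(-8467 + 24392)/3 = -⅓*15925 = -15925/3 ≈ -5308.3)
b(r) = 7 - r/10 (b(r) = r/(-10) - 1*(-7) = r*(-⅒) + 7 = -r/10 + 7 = 7 - r/10)
b(77/(-132)) + T = (7 - 77/(10*(-132))) - 15925/3 = (7 - 77*(-1)/(10*132)) - 15925/3 = (7 - ⅒*(-7/12)) - 15925/3 = (7 + 7/120) - 15925/3 = 847/120 - 15925/3 = -212051/40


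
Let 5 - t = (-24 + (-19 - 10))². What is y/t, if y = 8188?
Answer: -2047/701 ≈ -2.9201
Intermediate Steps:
t = -2804 (t = 5 - (-24 + (-19 - 10))² = 5 - (-24 - 29)² = 5 - 1*(-53)² = 5 - 1*2809 = 5 - 2809 = -2804)
y/t = 8188/(-2804) = 8188*(-1/2804) = -2047/701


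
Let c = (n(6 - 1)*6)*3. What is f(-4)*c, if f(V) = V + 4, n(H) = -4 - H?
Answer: 0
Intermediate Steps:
f(V) = 4 + V
c = -162 (c = ((-4 - (6 - 1))*6)*3 = ((-4 - 1*5)*6)*3 = ((-4 - 5)*6)*3 = -9*6*3 = -54*3 = -162)
f(-4)*c = (4 - 4)*(-162) = 0*(-162) = 0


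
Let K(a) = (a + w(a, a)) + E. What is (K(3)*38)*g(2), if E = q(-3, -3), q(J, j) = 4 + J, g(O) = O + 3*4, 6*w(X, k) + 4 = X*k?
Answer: 7714/3 ≈ 2571.3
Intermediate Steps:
w(X, k) = -⅔ + X*k/6 (w(X, k) = -⅔ + (X*k)/6 = -⅔ + X*k/6)
g(O) = 12 + O (g(O) = O + 12 = 12 + O)
E = 1 (E = 4 - 3 = 1)
K(a) = ⅓ + a + a²/6 (K(a) = (a + (-⅔ + a*a/6)) + 1 = (a + (-⅔ + a²/6)) + 1 = (-⅔ + a + a²/6) + 1 = ⅓ + a + a²/6)
(K(3)*38)*g(2) = ((⅓ + 3 + (⅙)*3²)*38)*(12 + 2) = ((⅓ + 3 + (⅙)*9)*38)*14 = ((⅓ + 3 + 3/2)*38)*14 = ((29/6)*38)*14 = (551/3)*14 = 7714/3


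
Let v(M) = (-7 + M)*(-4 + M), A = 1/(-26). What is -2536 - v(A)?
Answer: -1733551/676 ≈ -2564.4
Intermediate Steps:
A = -1/26 ≈ -0.038462
-2536 - v(A) = -2536 - (28 + (-1/26)² - 11*(-1/26)) = -2536 - (28 + 1/676 + 11/26) = -2536 - 1*19215/676 = -2536 - 19215/676 = -1733551/676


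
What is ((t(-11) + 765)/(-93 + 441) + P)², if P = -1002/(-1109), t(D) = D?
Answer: 417344041/44275716 ≈ 9.4260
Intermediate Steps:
P = 1002/1109 (P = -1002*(-1/1109) = 1002/1109 ≈ 0.90352)
((t(-11) + 765)/(-93 + 441) + P)² = ((-11 + 765)/(-93 + 441) + 1002/1109)² = (754/348 + 1002/1109)² = (754*(1/348) + 1002/1109)² = (13/6 + 1002/1109)² = (20429/6654)² = 417344041/44275716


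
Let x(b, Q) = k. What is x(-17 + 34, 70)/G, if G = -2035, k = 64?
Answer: -64/2035 ≈ -0.031450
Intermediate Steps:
x(b, Q) = 64
x(-17 + 34, 70)/G = 64/(-2035) = 64*(-1/2035) = -64/2035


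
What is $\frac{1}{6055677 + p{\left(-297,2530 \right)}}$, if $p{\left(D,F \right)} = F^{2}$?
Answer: $\frac{1}{12456577} \approx 8.0279 \cdot 10^{-8}$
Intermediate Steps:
$\frac{1}{6055677 + p{\left(-297,2530 \right)}} = \frac{1}{6055677 + 2530^{2}} = \frac{1}{6055677 + 6400900} = \frac{1}{12456577}$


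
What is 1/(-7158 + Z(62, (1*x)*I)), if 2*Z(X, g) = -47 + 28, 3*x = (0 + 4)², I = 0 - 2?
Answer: -2/14335 ≈ -0.00013952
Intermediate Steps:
I = -2
x = 16/3 (x = (0 + 4)²/3 = (⅓)*4² = (⅓)*16 = 16/3 ≈ 5.3333)
Z(X, g) = -19/2 (Z(X, g) = (-47 + 28)/2 = (½)*(-19) = -19/2)
1/(-7158 + Z(62, (1*x)*I)) = 1/(-7158 - 19/2) = 1/(-14335/2) = -2/14335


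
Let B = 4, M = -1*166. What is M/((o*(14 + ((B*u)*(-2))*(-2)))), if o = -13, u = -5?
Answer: -83/429 ≈ -0.19347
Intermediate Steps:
M = -166
M/((o*(14 + ((B*u)*(-2))*(-2)))) = -166*(-1/(13*(14 + ((4*(-5))*(-2))*(-2)))) = -166*(-1/(13*(14 - 20*(-2)*(-2)))) = -166*(-1/(13*(14 + 40*(-2)))) = -166*(-1/(13*(14 - 80))) = -166/((-13*(-66))) = -166/858 = -166*1/858 = -83/429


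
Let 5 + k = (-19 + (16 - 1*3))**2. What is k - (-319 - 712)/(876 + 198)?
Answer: 34325/1074 ≈ 31.960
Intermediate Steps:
k = 31 (k = -5 + (-19 + (16 - 1*3))**2 = -5 + (-19 + (16 - 3))**2 = -5 + (-19 + 13)**2 = -5 + (-6)**2 = -5 + 36 = 31)
k - (-319 - 712)/(876 + 198) = 31 - (-319 - 712)/(876 + 198) = 31 - (-1031)/1074 = 31 - 1*(-1031/1074) = 31 + 1031/1074 = 34325/1074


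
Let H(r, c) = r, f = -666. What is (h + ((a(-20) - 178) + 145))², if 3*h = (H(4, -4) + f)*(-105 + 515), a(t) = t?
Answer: 73755153241/9 ≈ 8.1950e+9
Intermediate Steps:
h = -271420/3 (h = ((4 - 666)*(-105 + 515))/3 = (-662*410)/3 = (⅓)*(-271420) = -271420/3 ≈ -90473.)
(h + ((a(-20) - 178) + 145))² = (-271420/3 + ((-20 - 178) + 145))² = (-271420/3 + (-198 + 145))² = (-271420/3 - 53)² = (-271579/3)² = 73755153241/9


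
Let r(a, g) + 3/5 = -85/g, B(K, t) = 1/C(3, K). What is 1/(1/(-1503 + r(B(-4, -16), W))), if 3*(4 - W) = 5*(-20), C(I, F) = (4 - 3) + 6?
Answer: -843291/560 ≈ -1505.9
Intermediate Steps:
C(I, F) = 7 (C(I, F) = 1 + 6 = 7)
W = 112/3 (W = 4 - 5*(-20)/3 = 4 - 1/3*(-100) = 4 + 100/3 = 112/3 ≈ 37.333)
B(K, t) = 1/7
r(a, g) = -3/5 - 85/g
1/(1/(-1503 + r(B(-4, -16), W))) = 1/(1/(-1503 + (-3/5 - 85/112/3))) = 1/(1/(-1503 + (-3/5 - 85*3/112))) = 1/(1/(-1503 + (-3/5 - 255/112))) = 1/(1/(-1503 - 1611/560)) = 1/(1/(-843291/560)) = 1/(-560/843291) = -843291/560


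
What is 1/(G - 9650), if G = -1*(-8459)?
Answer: -1/1191 ≈ -0.00083963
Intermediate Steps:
G = 8459
1/(G - 9650) = 1/(8459 - 9650) = 1/(-1191) = -1/1191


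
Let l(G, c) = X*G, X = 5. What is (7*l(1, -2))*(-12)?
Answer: -420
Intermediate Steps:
l(G, c) = 5*G
(7*l(1, -2))*(-12) = (7*(5*1))*(-12) = (7*5)*(-12) = 35*(-12) = -420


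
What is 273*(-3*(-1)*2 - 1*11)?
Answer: -1365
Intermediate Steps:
273*(-3*(-1)*2 - 1*11) = 273*(3*2 - 11) = 273*(6 - 11) = 273*(-5) = -1365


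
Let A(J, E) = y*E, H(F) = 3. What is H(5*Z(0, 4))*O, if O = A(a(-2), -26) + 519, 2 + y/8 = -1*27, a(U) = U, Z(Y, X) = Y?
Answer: 19653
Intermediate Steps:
y = -232 (y = -16 + 8*(-1*27) = -16 + 8*(-27) = -16 - 216 = -232)
A(J, E) = -232*E
O = 6551 (O = -232*(-26) + 519 = 6032 + 519 = 6551)
H(5*Z(0, 4))*O = 3*6551 = 19653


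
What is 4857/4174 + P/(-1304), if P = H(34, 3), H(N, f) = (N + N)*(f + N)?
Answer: -260516/340181 ≈ -0.76582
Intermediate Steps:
H(N, f) = 2*N*(N + f) (H(N, f) = (2*N)*(N + f) = 2*N*(N + f))
P = 2516 (P = 2*34*(34 + 3) = 2*34*37 = 2516)
4857/4174 + P/(-1304) = 4857/4174 + 2516/(-1304) = 4857*(1/4174) + 2516*(-1/1304) = 4857/4174 - 629/326 = -260516/340181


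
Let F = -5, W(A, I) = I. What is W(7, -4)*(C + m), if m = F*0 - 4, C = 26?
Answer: -88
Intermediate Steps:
m = -4 (m = -5*0 - 4 = 0 - 4 = -4)
W(7, -4)*(C + m) = -4*(26 - 4) = -4*22 = -88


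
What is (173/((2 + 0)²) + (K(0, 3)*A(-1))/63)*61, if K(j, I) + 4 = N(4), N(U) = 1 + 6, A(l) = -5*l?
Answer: 222833/84 ≈ 2652.8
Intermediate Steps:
N(U) = 7
K(j, I) = 3 (K(j, I) = -4 + 7 = 3)
(173/((2 + 0)²) + (K(0, 3)*A(-1))/63)*61 = (173/((2 + 0)²) + (3*(-5*(-1)))/63)*61 = (173/(2²) + (3*5)*(1/63))*61 = (173/4 + 15*(1/63))*61 = (173*(¼) + 5/21)*61 = (173/4 + 5/21)*61 = (3653/84)*61 = 222833/84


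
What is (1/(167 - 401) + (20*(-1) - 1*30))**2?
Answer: 136913401/54756 ≈ 2500.4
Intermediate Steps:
(1/(167 - 401) + (20*(-1) - 1*30))**2 = (1/(-234) + (-20 - 30))**2 = (-1/234 - 50)**2 = (-11701/234)**2 = 136913401/54756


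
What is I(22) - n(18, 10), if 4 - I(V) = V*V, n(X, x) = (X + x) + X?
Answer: -526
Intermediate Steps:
n(X, x) = x + 2*X
I(V) = 4 - V² (I(V) = 4 - V*V = 4 - V²)
I(22) - n(18, 10) = (4 - 1*22²) - (10 + 2*18) = (4 - 1*484) - (10 + 36) = (4 - 484) - 1*46 = -480 - 46 = -526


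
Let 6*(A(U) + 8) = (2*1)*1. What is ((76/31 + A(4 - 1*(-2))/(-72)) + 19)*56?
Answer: 1010471/837 ≈ 1207.3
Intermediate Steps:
A(U) = -23/3 (A(U) = -8 + ((2*1)*1)/6 = -8 + (2*1)/6 = -8 + (1/6)*2 = -8 + 1/3 = -23/3)
((76/31 + A(4 - 1*(-2))/(-72)) + 19)*56 = ((76/31 - 23/3/(-72)) + 19)*56 = ((76*(1/31) - 23/3*(-1/72)) + 19)*56 = ((76/31 + 23/216) + 19)*56 = (17129/6696 + 19)*56 = (144353/6696)*56 = 1010471/837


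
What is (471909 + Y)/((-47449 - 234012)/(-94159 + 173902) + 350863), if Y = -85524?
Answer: 30811499055/27978586748 ≈ 1.1013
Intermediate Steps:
(471909 + Y)/((-47449 - 234012)/(-94159 + 173902) + 350863) = (471909 - 85524)/((-47449 - 234012)/(-94159 + 173902) + 350863) = 386385/(-281461/79743 + 350863) = 386385/(27978586748/79743) = 386385*(79743/27978586748) = 30811499055/27978586748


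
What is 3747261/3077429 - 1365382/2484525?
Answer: 5108297473147/7645949286225 ≈ 0.66811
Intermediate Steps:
3747261/3077429 - 1365382/2484525 = 5108297473147/7645949286225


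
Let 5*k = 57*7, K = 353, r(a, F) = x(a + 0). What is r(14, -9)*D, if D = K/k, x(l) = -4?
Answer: -7060/399 ≈ -17.694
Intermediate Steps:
r(a, F) = -4
k = 399/5 (k = (57*7)/5 = (⅕)*399 = 399/5 ≈ 79.800)
D = 1765/399 (D = 353/(399/5) = 353*(5/399) = 1765/399 ≈ 4.4236)
r(14, -9)*D = -4*1765/399 = -7060/399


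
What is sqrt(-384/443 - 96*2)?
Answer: 8*I*sqrt(591405)/443 ≈ 13.888*I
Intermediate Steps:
sqrt(-384/443 - 96*2) = sqrt(-384*1/443 - 32*6) = sqrt(-384/443 - 192) = sqrt(-85440/443) = 8*I*sqrt(591405)/443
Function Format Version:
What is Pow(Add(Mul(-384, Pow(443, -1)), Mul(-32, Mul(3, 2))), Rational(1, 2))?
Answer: Mul(Rational(8, 443), I, Pow(591405, Rational(1, 2))) ≈ Mul(13.888, I)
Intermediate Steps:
Pow(Add(Mul(-384, Pow(443, -1)), Mul(-32, Mul(3, 2))), Rational(1, 2)) = Pow(Add(Mul(-384, Rational(1, 443)), Mul(-32, 6)), Rational(1, 2)) = Pow(Add(Rational(-384, 443), -192), Rational(1, 2)) = Pow(Rational(-85440, 443), Rational(1, 2)) = Mul(Rational(8, 443), I, Pow(591405, Rational(1, 2)))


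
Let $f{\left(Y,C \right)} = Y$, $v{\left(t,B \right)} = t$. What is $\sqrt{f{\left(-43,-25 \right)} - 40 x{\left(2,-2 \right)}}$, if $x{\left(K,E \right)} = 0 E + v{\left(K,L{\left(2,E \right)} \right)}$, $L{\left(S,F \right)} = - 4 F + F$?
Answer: $i \sqrt{123} \approx 11.091 i$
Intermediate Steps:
$L{\left(S,F \right)} = - 3 F$
$x{\left(K,E \right)} = K$ ($x{\left(K,E \right)} = 0 E + K = 0 + K = K$)
$\sqrt{f{\left(-43,-25 \right)} - 40 x{\left(2,-2 \right)}} = \sqrt{-43 - 80} = \sqrt{-123} = i \sqrt{123}$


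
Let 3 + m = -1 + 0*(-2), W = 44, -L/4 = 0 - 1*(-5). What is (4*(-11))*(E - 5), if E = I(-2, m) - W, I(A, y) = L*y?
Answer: -1364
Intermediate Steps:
L = -20 (L = -4*(0 - 1*(-5)) = -4*(0 + 5) = -4*5 = -20)
m = -4 (m = -3 + (-1 + 0*(-2)) = -3 + (-1 + 0) = -3 - 1 = -4)
I(A, y) = -20*y
E = 36 (E = -20*(-4) - 1*44 = 80 - 44 = 36)
(4*(-11))*(E - 5) = (4*(-11))*(36 - 5) = -44*31 = -1364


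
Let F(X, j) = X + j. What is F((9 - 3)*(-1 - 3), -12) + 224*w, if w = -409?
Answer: -91652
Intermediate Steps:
F((9 - 3)*(-1 - 3), -12) + 224*w = ((9 - 3)*(-1 - 3) - 12) + 224*(-409) = (6*(-4) - 12) - 91616 = (-24 - 12) - 91616 = -36 - 91616 = -91652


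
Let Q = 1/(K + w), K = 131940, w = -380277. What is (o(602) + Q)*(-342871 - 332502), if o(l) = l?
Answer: -100967502354629/248337 ≈ -4.0657e+8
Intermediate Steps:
Q = -1/248337 (Q = 1/(131940 - 380277) = 1/(-248337) = -1/248337 ≈ -4.0268e-6)
(o(602) + Q)*(-342871 - 332502) = (602 - 1/248337)*(-342871 - 332502) = (149498873/248337)*(-675373) = -100967502354629/248337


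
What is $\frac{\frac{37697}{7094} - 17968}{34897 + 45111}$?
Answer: $- \frac{127427295}{567576752} \approx -0.22451$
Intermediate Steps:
$\frac{\frac{37697}{7094} - 17968}{34897 + 45111} = \frac{37697 \cdot \frac{1}{7094} - 17968}{80008} = \left(\frac{37697}{7094} - 17968\right) \frac{1}{80008} = \left(- \frac{127427295}{7094}\right) \frac{1}{80008} = - \frac{127427295}{567576752}$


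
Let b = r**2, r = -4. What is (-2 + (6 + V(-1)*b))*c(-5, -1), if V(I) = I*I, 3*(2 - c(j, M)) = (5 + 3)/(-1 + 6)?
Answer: 88/3 ≈ 29.333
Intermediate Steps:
c(j, M) = 22/15 (c(j, M) = 2 - (5 + 3)/(3*(-1 + 6)) = 2 - 8/(3*5) = 2 - 1/3*8/5 = 2 - 8/15 = 22/15)
b = 16 (b = (-4)**2 = 16)
V(I) = I**2
(-2 + (6 + V(-1)*b))*c(-5, -1) = (-2 + (6 + (-1)**2*16))*(22/15) = (-2 + (6 + 1*16))*(22/15) = (-2 + (6 + 16))*(22/15) = (-2 + 22)*(22/15) = 20*(22/15) = 88/3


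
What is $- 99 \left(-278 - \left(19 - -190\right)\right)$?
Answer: $48213$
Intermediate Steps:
$- 99 \left(-278 - \left(19 - -190\right)\right) = - 99 \left(-278 - \left(19 + 190\right)\right) = - 99 \left(-278 - 209\right) = \left(-99\right) \left(-487\right) = 48213$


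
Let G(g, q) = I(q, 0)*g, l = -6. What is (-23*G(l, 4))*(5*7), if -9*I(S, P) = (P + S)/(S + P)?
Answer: -1610/3 ≈ -536.67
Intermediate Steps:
I(S, P) = -⅑ (I(S, P) = -(P + S)/(9*(S + P)) = -(P + S)/(9*(P + S)) = -⅑*1 = -⅑)
G(g, q) = -g/9
(-23*G(l, 4))*(5*7) = (-(-23)*(-6)/9)*(5*7) = -23*⅔*35 = -46/3*35 = -1610/3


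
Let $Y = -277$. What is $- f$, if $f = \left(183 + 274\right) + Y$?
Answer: $-180$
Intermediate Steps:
$f = 180$ ($f = \left(183 + 274\right) - 277 = 457 - 277 = 180$)
$- f = \left(-1\right) 180 = -180$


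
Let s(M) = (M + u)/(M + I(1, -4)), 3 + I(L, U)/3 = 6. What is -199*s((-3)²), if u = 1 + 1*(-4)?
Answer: -199/3 ≈ -66.333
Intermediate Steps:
u = -3 (u = 1 - 4 = -3)
I(L, U) = 9 (I(L, U) = -9 + 3*6 = -9 + 18 = 9)
s(M) = (-3 + M)/(9 + M) (s(M) = (M - 3)/(M + 9) = (-3 + M)/(9 + M))
-199*s((-3)²) = -199*(-3 + (-3)²)/(9 + (-3)²) = -199*(-3 + 9)/(9 + 9) = -199*6/18 = -199*⅓ = -199/3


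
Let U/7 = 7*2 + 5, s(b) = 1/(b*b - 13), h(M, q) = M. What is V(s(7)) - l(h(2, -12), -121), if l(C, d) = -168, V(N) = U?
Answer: 301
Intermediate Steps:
s(b) = 1/(-13 + b²) (s(b) = 1/(b² - 13) = 1/(-13 + b²))
U = 133 (U = 7*(7*2 + 5) = 7*(14 + 5) = 7*19 = 133)
V(N) = 133
V(s(7)) - l(h(2, -12), -121) = 133 - 1*(-168) = 133 + 168 = 301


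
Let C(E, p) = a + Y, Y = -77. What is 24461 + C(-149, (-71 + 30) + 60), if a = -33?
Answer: 24351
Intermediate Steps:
C(E, p) = -110 (C(E, p) = -33 - 77 = -110)
24461 + C(-149, (-71 + 30) + 60) = 24461 - 110 = 24351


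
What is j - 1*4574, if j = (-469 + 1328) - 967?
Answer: -4682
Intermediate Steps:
j = -108 (j = 859 - 967 = -108)
j - 1*4574 = -108 - 1*4574 = -108 - 4574 = -4682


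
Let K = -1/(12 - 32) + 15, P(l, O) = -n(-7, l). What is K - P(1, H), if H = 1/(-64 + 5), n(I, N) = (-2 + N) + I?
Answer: 141/20 ≈ 7.0500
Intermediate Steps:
n(I, N) = -2 + I + N
H = -1/59 (H = 1/(-59) = -1/59 ≈ -0.016949)
P(l, O) = 9 - l (P(l, O) = -(-2 - 7 + l) = -(-9 + l) = 9 - l)
K = 301/20 (K = -1/(-20) + 15 = -1*(-1/20) + 15 = 1/20 + 15 = 301/20 ≈ 15.050)
K - P(1, H) = 301/20 - (9 - 1*1) = 301/20 - (9 - 1) = 301/20 - 1*8 = 301/20 - 8 = 141/20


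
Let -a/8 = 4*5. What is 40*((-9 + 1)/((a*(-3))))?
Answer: -2/3 ≈ -0.66667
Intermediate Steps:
a = -160 (a = -32*5 = -8*20 = -160)
40*((-9 + 1)/((a*(-3)))) = 40*((-9 + 1)/((-160*(-3)))) = 40*(-8/480) = 40*(-8*1/480) = 40*(-1/60) = -2/3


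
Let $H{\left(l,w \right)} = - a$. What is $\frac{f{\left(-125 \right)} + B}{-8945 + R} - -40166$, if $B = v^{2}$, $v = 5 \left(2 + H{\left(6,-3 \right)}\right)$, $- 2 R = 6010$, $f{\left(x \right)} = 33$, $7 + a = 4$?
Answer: $\frac{239991521}{5975} \approx 40166.0$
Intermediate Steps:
$a = -3$ ($a = -7 + 4 = -3$)
$H{\left(l,w \right)} = 3$ ($H{\left(l,w \right)} = \left(-1\right) \left(-3\right) = 3$)
$R = -3005$ ($R = \left(- \frac{1}{2}\right) 6010 = -3005$)
$v = 25$ ($v = 5 \left(2 + 3\right) = 5 \cdot 5 = 25$)
$B = 625$ ($B = 25^{2} = 625$)
$\frac{f{\left(-125 \right)} + B}{-8945 + R} - -40166 = \frac{33 + 625}{-8945 - 3005} - -40166 = \frac{658}{-11950} + 40166 = 658 \left(- \frac{1}{11950}\right) + 40166 = - \frac{329}{5975} + 40166 = \frac{239991521}{5975}$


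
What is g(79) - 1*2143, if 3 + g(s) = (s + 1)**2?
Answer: 4254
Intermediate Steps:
g(s) = -3 + (1 + s)**2 (g(s) = -3 + (s + 1)**2 = -3 + (1 + s)**2)
g(79) - 1*2143 = (-3 + (1 + 79)**2) - 1*2143 = (-3 + 80**2) - 2143 = (-3 + 6400) - 2143 = 6397 - 2143 = 4254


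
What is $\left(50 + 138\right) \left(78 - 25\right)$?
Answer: $9964$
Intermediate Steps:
$\left(50 + 138\right) \left(78 - 25\right) = 188 \cdot 53 = 9964$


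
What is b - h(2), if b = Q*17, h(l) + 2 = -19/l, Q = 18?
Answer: 635/2 ≈ 317.50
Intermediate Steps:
h(l) = -2 - 19/l
b = 306 (b = 18*17 = 306)
b - h(2) = 306 - (-2 - 19/2) = 306 - 1*(-23/2) = 306 + 23/2 = 635/2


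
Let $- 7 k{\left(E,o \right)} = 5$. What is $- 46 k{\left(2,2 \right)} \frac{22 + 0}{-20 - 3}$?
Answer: $- \frac{220}{7} \approx -31.429$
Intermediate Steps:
$k{\left(E,o \right)} = - \frac{5}{7}$ ($k{\left(E,o \right)} = \left(- \frac{1}{7}\right) 5 = - \frac{5}{7}$)
$- 46 k{\left(2,2 \right)} \frac{22 + 0}{-20 - 3} = \left(-46\right) \left(- \frac{5}{7}\right) \frac{22 + 0}{-20 - 3} = \frac{230 \frac{22}{-23}}{7} = \frac{230 \cdot 22 \left(- \frac{1}{23}\right)}{7} = \frac{230}{7} \left(- \frac{22}{23}\right) = - \frac{220}{7}$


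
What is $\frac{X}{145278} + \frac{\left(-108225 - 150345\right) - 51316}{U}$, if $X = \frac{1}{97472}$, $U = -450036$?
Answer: $\frac{121893117671317}{177020875737216} \approx 0.68858$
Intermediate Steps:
$X = \frac{1}{97472} \approx 1.0259 \cdot 10^{-5}$
$\frac{X}{145278} + \frac{\left(-108225 - 150345\right) - 51316}{U} = \frac{1}{97472 \cdot 145278} + \frac{\left(-108225 - 150345\right) - 51316}{-450036} = \frac{1}{97472} \cdot \frac{1}{145278} + \left(-258570 - 51316\right) \left(- \frac{1}{450036}\right) = \frac{1}{14160537216} - - \frac{154943}{225018} = \frac{1}{14160537216} + \frac{154943}{225018} = \frac{121893117671317}{177020875737216}$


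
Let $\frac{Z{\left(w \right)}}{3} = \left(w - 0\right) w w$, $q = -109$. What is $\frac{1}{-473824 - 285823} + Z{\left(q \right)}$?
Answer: $- \frac{2951294684290}{759647} \approx -3.8851 \cdot 10^{6}$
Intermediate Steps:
$Z{\left(w \right)} = 3 w^{3}$ ($Z{\left(w \right)} = 3 \left(w - 0\right) w w = 3 \left(w + 0\right) w w = 3 w w w = 3 w^{2} w = 3 w^{3}$)
$\frac{1}{-473824 - 285823} + Z{\left(q \right)} = \frac{1}{-473824 - 285823} + 3 \left(-109\right)^{3} = \frac{1}{-759647} + 3 \left(-1295029\right) = - \frac{1}{759647} - 3885087 = - \frac{2951294684290}{759647}$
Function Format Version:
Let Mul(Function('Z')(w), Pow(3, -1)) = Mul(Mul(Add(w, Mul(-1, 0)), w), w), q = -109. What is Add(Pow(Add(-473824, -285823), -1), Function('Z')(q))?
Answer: Rational(-2951294684290, 759647) ≈ -3.8851e+6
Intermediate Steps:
Function('Z')(w) = Mul(3, Pow(w, 3)) (Function('Z')(w) = Mul(3, Mul(Mul(Add(w, Mul(-1, 0)), w), w)) = Mul(3, Mul(Mul(Add(w, 0), w), w)) = Mul(3, Mul(Mul(w, w), w)) = Mul(3, Mul(Pow(w, 2), w)) = Mul(3, Pow(w, 3)))
Add(Pow(Add(-473824, -285823), -1), Function('Z')(q)) = Add(Pow(Add(-473824, -285823), -1), Mul(3, Pow(-109, 3))) = Add(Pow(-759647, -1), Mul(3, -1295029)) = Add(Rational(-1, 759647), -3885087) = Rational(-2951294684290, 759647)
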